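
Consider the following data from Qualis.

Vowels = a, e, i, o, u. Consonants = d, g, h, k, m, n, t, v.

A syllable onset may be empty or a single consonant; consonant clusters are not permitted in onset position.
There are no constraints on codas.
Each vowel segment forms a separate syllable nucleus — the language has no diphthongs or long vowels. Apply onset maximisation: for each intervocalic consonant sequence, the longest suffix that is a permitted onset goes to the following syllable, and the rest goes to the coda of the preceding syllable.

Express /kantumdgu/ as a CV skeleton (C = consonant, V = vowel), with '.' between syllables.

CVC.CVCC.CV

The vowels are a, u, u — 3 nuclei, so 3 syllables.
V1 /a/ – V2 /u/: /nt/ — longest licit onset from the right is /t/, leaving /n/ as coda.
V2 /u/ – V3 /u/: /mdg/ splits as /md/ + /g/ (/g/ is the longest suffix that is a licit onset).
So the parse is kan.tumd.gu.
Mapping each syllable to C/V: /kan/ → CVC, /tumd/ → CVCC, /gu/ → CV.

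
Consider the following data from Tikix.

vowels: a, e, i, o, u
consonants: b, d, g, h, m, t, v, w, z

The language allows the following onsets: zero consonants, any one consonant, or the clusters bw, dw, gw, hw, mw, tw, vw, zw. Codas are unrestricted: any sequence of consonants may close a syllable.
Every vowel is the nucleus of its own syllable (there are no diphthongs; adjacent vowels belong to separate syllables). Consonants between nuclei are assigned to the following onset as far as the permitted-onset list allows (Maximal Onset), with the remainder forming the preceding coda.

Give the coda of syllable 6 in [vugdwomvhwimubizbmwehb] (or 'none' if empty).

hb

Nuclei (vowels): u, o, i, u, i, e → 6 syllables.
Between /u/ (V1) and /o/ (V2): /gdw/; trying suffixes from longest down, /dw/ is the first permitted one, so coda /g/ | onset /dw/.
Between /o/ (V2) and /i/ (V3): cluster /mvhw/ — the longest permitted-onset suffix is /hw/; onset = /hw/, preceding coda = /mv/.
Between /i/ (V3) and /u/ (V4): /m/ → onset of the next syllable (single consonants are always licit onsets).
Between /u/ (V4) and /i/ (V5): /b/ is a single consonant, so it becomes the next onset.
Between /i/ (V5) and /e/ (V6): cluster /zbmw/ — the longest permitted-onset suffix is /mw/; onset = /mw/, preceding coda = /zb/.
Putting it together: vug.dwomv.hwi.mu.bizb.mwehb.
Syllable 6 is /mwehb/: onset /mw/, nucleus /e/, coda /hb/.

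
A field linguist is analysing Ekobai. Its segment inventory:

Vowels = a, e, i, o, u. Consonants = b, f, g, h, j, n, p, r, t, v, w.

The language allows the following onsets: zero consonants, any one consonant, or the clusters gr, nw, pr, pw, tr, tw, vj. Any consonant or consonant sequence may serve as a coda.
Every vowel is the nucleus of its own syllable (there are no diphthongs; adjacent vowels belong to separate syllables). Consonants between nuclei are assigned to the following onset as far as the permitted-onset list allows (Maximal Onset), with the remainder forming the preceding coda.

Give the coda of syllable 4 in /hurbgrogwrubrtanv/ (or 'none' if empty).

The vowels are u, o, u, a — 4 nuclei, so 4 syllables.
V1 /u/ – V2 /o/: /rbgr/ splits as /rb/ + /gr/ (/gr/ is the longest suffix that is a licit onset).
V2 /o/ – V3 /u/: /gwr/ splits as /gw/ + /r/ (/r/ is the longest suffix that is a licit onset).
V3 /u/ – V4 /a/: cluster /brt/ — the longest permitted-onset suffix is /t/; onset = /t/, preceding coda = /br/.
Result: hurb.grogw.rubr.tanv.
Syllable 4 is /tanv/: onset /t/, nucleus /a/, coda /nv/.

nv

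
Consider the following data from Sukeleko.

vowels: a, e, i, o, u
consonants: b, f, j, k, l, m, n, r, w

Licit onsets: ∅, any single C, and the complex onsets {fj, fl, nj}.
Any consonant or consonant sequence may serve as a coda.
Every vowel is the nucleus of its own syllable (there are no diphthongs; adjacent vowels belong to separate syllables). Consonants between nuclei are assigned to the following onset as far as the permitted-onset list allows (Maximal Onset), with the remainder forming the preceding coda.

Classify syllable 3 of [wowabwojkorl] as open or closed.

Nuclei (vowels): o, a, o, o → 4 syllables.
σ1/σ2 boundary: just /w/ — single C goes to the following onset.
σ2/σ3 boundary: cluster /bw/ — the longest permitted-onset suffix is /w/; onset = /w/, preceding coda = /b/.
σ3/σ4 boundary: /jk/ splits as /j/ + /k/ (/k/ is the longest suffix that is a licit onset).
Syllabification: wo.wab.woj.korl.
Syllable 3 is /woj/ with coda /j/, so it is closed.

closed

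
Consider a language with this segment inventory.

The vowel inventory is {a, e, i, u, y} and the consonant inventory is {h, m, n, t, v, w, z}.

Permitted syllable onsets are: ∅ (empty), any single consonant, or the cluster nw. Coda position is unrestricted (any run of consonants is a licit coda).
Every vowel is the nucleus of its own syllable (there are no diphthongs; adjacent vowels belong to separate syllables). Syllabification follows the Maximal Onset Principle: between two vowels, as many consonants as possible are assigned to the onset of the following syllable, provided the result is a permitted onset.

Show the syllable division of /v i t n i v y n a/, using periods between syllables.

Vowels present: i, i, y, a; each is a nucleus, giving 4 syllables.
Between /i/ (V1) and /i/ (V2): cluster /tn/ — the longest permitted-onset suffix is /n/; onset = /n/, preceding coda = /t/.
Between /i/ (V2) and /y/ (V3): /v/ is a single consonant, so it becomes the next onset.
Between /y/ (V3) and /a/ (V4): /n/ → onset of the next syllable (single consonants are always licit onsets).

vit.ni.vy.na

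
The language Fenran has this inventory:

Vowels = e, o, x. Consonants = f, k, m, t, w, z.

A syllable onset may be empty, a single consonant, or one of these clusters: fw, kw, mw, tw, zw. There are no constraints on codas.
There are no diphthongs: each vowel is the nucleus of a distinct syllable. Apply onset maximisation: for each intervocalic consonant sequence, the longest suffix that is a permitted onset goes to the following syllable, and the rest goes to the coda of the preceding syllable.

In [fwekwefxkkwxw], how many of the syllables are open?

2

Vowels present: e, e, x, x; each is a nucleus, giving 4 syllables.
σ1/σ2 boundary: /kw/ — entire cluster is a permitted onset → onset /kw/, coda ∅.
σ2/σ3 boundary: /f/ → onset of the next syllable (single consonants are always licit onsets).
σ3/σ4 boundary: /kkw/ — longest licit onset from the right is /kw/, leaving /k/ as coda.
Putting it together: fwe.kwe.fxk.kwxw.
Classifying each syllable: /fwe/ (open), /kwe/ (open), /fxk/ (closed), /kwxw/ (closed).
Open syllables: 2.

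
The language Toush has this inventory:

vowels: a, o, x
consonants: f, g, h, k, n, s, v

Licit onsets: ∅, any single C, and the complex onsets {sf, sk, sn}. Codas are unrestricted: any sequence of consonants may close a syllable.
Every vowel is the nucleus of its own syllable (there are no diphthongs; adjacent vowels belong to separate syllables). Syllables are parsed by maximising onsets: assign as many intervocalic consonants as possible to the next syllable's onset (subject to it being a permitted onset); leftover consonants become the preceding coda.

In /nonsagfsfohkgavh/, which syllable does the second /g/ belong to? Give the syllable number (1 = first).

The vowels are o, a, o, a — 4 nuclei, so 4 syllables.
Between /o/ (V1) and /a/ (V2): /ns/ — longest licit onset from the right is /s/, leaving /n/ as coda.
Between /a/ (V2) and /o/ (V3): /gfsf/; trying suffixes from longest down, /sf/ is the first permitted one, so coda /gf/ | onset /sf/.
Between /o/ (V3) and /a/ (V4): /hkg/; trying suffixes from longest down, /g/ is the first permitted one, so coda /hk/ | onset /g/.
So the parse is non.sagf.sfohk.gavh.
The second /g/ is in the onset of syllable 4 (/gavh/).

4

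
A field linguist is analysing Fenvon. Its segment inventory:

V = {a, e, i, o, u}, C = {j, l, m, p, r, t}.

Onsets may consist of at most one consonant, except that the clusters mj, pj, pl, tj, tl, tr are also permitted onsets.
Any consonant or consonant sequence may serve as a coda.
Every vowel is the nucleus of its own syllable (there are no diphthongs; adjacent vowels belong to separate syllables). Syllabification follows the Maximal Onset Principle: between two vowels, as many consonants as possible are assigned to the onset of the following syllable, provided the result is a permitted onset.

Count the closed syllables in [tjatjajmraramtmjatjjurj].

4

Nuclei (vowels): a, a, a, a, a, u → 6 syllables.
Between /a/ (V1) and /a/ (V2): /tj/ is a licit onset in full, so it all attaches to the next syllable.
Between /a/ (V2) and /a/ (V3): /jmr/; trying suffixes from longest down, /r/ is the first permitted one, so coda /jm/ | onset /r/.
Between /a/ (V3) and /a/ (V4): /r/ → onset of the next syllable (single consonants are always licit onsets).
Between /a/ (V4) and /a/ (V5): /mtmj/; trying suffixes from longest down, /mj/ is the first permitted one, so coda /mt/ | onset /mj/.
Between /a/ (V5) and /u/ (V6): /tjj/ splits as /tj/ + /j/ (/j/ is the longest suffix that is a licit onset).
Result: tja.tjajm.ra.ramt.mjatj.jurj.
Classifying each syllable: /tja/ (open), /tjajm/ (closed), /ra/ (open), /ramt/ (closed), /mjatj/ (closed), /jurj/ (closed).
Closed syllables: 4.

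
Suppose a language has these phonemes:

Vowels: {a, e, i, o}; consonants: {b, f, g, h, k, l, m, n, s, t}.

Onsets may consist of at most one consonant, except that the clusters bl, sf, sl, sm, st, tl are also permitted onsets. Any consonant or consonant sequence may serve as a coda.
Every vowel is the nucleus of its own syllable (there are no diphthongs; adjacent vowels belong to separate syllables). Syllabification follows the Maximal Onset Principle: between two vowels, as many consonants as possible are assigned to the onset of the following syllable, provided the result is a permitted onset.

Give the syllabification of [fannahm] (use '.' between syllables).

The vowels are a, a — 2 nuclei, so 2 syllables.
V1 /a/ – V2 /a/: cluster /nn/ — the longest permitted-onset suffix is /n/; onset = /n/, preceding coda = /n/.

fan.nahm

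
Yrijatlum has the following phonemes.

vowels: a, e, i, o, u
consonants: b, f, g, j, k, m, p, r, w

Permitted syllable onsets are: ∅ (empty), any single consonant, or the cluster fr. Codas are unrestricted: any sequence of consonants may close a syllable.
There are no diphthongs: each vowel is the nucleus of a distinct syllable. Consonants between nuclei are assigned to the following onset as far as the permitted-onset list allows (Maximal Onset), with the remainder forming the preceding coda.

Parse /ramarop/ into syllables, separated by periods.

ra.ma.rop

Vowels present: a, a, o; each is a nucleus, giving 3 syllables.
V1 /a/ – V2 /a/: /m/ is a single consonant, so it becomes the next onset.
V2 /a/ – V3 /o/: just /r/ — single C goes to the following onset.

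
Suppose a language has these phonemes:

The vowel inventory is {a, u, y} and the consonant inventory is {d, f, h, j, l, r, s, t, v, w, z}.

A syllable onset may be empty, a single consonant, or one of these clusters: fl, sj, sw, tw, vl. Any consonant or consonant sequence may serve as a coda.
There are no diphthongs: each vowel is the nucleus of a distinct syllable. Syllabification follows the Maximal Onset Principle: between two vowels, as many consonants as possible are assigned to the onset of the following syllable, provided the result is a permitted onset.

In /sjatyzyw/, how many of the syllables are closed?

1

Nuclei (vowels): a, y, y → 3 syllables.
σ1/σ2 boundary: /t/ → onset of the next syllable (single consonants are always licit onsets).
σ2/σ3 boundary: /z/ → onset of the next syllable (single consonants are always licit onsets).
So the parse is sja.ty.zyw.
Classifying each syllable: /sja/ (open), /ty/ (open), /zyw/ (closed).
Closed syllables: 1.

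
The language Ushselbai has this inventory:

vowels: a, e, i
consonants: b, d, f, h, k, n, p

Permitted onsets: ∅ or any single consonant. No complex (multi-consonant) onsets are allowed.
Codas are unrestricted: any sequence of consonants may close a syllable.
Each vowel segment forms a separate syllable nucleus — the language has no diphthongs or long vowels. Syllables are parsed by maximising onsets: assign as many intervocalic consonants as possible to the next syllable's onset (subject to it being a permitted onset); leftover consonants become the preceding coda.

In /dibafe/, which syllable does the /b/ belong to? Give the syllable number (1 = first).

2

The vowels are i, a, e — 3 nuclei, so 3 syllables.
σ1/σ2 boundary: /b/ is a single consonant, so it becomes the next onset.
σ2/σ3 boundary: just /f/ — single C goes to the following onset.
So the parse is di.ba.fe.
The /b/ is in the onset of syllable 2 (/ba/).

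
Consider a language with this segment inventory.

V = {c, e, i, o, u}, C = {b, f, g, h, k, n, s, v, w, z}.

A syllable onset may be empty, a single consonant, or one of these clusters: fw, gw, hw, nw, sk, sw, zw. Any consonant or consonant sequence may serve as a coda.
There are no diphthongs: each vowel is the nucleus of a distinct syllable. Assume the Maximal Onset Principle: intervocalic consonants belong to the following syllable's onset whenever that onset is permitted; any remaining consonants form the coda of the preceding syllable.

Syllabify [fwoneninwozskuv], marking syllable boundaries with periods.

fwo.ne.ni.nwoz.skuv

Nuclei (vowels): o, e, i, o, u → 5 syllables.
V1 /o/ – V2 /e/: just /n/ — single C goes to the following onset.
V2 /e/ – V3 /i/: /n/ → onset of the next syllable (single consonants are always licit onsets).
V3 /i/ – V4 /o/: /nw/ is a licit onset in full, so it all attaches to the next syllable.
V4 /o/ – V5 /u/: /zsk/; trying suffixes from longest down, /sk/ is the first permitted one, so coda /z/ | onset /sk/.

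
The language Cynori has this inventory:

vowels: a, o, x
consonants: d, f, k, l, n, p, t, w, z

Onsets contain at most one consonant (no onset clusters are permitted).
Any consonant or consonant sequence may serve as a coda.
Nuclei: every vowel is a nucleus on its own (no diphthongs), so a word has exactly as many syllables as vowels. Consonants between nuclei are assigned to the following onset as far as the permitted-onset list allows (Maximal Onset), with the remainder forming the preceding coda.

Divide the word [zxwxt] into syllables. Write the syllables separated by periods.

The vowels are x, x — 2 nuclei, so 2 syllables.
V1 /x/ – V2 /x/: just /w/ — single C goes to the following onset.

zx.wxt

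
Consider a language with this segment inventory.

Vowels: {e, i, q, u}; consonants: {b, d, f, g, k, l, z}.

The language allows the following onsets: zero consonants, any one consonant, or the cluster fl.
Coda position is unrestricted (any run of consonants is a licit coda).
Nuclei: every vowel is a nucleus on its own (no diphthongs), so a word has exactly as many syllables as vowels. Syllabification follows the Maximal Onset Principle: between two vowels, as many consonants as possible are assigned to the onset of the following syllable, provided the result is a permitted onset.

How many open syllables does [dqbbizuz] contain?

Vowels present: q, i, u; each is a nucleus, giving 3 syllables.
σ1/σ2 boundary: cluster /bb/ — the longest permitted-onset suffix is /b/; onset = /b/, preceding coda = /b/.
σ2/σ3 boundary: just /z/ — single C goes to the following onset.
Result: dqb.bi.zuz.
Classifying each syllable: /dqb/ (closed), /bi/ (open), /zuz/ (closed).
Open syllables: 1.

1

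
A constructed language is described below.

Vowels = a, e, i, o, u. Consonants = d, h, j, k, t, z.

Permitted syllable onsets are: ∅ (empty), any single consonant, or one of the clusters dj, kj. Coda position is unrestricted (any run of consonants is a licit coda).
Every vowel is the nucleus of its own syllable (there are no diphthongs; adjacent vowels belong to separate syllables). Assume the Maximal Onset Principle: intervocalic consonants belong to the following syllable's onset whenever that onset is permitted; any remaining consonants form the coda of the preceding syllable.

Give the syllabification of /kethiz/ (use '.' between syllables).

ket.hiz

Vowels present: e, i; each is a nucleus, giving 2 syllables.
V1 /e/ – V2 /i/: cluster /th/ — the longest permitted-onset suffix is /h/; onset = /h/, preceding coda = /t/.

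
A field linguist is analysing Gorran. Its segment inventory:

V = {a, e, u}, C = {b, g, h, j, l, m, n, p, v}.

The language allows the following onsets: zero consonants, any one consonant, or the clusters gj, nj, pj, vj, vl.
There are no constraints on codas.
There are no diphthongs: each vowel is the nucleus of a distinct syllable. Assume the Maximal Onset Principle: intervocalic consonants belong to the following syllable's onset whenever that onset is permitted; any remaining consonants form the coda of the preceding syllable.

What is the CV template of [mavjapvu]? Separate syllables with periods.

Nuclei (vowels): a, a, u → 3 syllables.
V1 /a/ – V2 /a/: /vj/ — entire cluster is a permitted onset → onset /vj/, coda ∅.
V2 /a/ – V3 /u/: /pv/ splits as /p/ + /v/ (/v/ is the longest suffix that is a licit onset).
Result: ma.vjap.vu.
Mapping each syllable to C/V: /ma/ → CV, /vjap/ → CCVC, /vu/ → CV.

CV.CCVC.CV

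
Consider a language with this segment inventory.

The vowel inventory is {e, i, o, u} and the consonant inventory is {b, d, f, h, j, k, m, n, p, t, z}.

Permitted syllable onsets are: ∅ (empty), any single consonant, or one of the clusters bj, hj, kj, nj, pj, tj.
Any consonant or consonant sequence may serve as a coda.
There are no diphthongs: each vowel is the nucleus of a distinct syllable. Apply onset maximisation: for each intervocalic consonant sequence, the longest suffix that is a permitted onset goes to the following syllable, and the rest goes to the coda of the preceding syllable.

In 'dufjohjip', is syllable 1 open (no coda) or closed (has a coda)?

closed

Nuclei (vowels): u, o, i → 3 syllables.
σ1/σ2 boundary: /fj/; trying suffixes from longest down, /j/ is the first permitted one, so coda /f/ | onset /j/.
σ2/σ3 boundary: /hj/ — entire cluster is a permitted onset → onset /hj/, coda ∅.
Result: duf.jo.hjip.
Syllable 1 is /duf/ with coda /f/, so it is closed.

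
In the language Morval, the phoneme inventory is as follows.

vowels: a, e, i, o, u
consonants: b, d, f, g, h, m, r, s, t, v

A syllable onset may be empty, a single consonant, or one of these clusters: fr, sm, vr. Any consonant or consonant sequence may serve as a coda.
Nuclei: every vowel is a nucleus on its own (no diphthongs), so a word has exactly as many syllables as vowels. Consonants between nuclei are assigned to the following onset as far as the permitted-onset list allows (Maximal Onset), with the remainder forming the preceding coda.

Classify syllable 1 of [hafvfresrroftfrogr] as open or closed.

closed

Vowels present: a, e, o, o; each is a nucleus, giving 4 syllables.
Between /a/ (V1) and /e/ (V2): /fvfr/ — longest licit onset from the right is /fr/, leaving /fv/ as coda.
Between /e/ (V2) and /o/ (V3): /srr/ splits as /sr/ + /r/ (/r/ is the longest suffix that is a licit onset).
Between /o/ (V3) and /o/ (V4): /ftfr/ — longest licit onset from the right is /fr/, leaving /ft/ as coda.
Putting it together: hafv.fresr.roft.frogr.
Syllable 1 is /hafv/ with coda /fv/, so it is closed.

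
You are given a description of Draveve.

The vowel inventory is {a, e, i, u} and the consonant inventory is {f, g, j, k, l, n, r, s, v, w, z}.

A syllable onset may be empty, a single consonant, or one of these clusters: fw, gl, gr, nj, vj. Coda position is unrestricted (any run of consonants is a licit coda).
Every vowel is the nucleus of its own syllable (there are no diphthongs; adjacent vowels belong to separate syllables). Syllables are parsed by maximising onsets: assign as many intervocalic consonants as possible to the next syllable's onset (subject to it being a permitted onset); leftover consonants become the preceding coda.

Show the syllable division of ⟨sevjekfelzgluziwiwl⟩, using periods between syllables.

Vowels present: e, e, e, u, i, i; each is a nucleus, giving 6 syllables.
V1 /e/ – V2 /e/: cluster /vj/ — /vj/ is itself a permitted onset, so the whole cluster goes right; preceding coda = ∅.
V2 /e/ – V3 /e/: /kf/ — longest licit onset from the right is /f/, leaving /k/ as coda.
V3 /e/ – V4 /u/: /lzgl/ splits as /lz/ + /gl/ (/gl/ is the longest suffix that is a licit onset).
V4 /u/ – V5 /i/: /z/ is a single consonant, so it becomes the next onset.
V5 /i/ – V6 /i/: /w/ → onset of the next syllable (single consonants are always licit onsets).

se.vjek.felz.glu.zi.wiwl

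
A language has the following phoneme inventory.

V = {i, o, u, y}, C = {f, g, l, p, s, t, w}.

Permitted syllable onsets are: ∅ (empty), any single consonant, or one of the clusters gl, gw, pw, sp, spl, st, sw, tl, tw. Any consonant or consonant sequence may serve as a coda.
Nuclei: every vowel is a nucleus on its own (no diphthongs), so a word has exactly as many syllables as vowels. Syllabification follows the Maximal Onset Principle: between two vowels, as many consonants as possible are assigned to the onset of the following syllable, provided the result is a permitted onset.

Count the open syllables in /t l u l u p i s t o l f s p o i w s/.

4

Nuclei (vowels): u, u, i, o, o, i → 6 syllables.
σ1/σ2 boundary: /l/ is a single consonant, so it becomes the next onset.
σ2/σ3 boundary: /p/ → onset of the next syllable (single consonants are always licit onsets).
σ3/σ4 boundary: cluster /st/ — /st/ is itself a permitted onset, so the whole cluster goes right; preceding coda = ∅.
σ4/σ5 boundary: cluster /lfsp/ — the longest permitted-onset suffix is /sp/; onset = /sp/, preceding coda = /lf/.
σ5/σ6 boundary: hiatus — the boundary sits between the two vowels.
So the parse is tlu.lu.pi.stolf.spo.iws.
Classifying each syllable: /tlu/ (open), /lu/ (open), /pi/ (open), /stolf/ (closed), /spo/ (open), /iws/ (closed).
Open syllables: 4.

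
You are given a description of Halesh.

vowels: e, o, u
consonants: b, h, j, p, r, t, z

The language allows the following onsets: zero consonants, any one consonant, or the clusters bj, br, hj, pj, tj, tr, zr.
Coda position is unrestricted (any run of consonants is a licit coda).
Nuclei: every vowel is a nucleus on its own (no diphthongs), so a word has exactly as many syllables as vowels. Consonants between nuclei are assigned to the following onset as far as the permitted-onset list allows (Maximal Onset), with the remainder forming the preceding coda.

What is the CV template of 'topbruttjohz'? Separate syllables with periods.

CVC.CCVC.CCVCC

Vowels present: o, u, o; each is a nucleus, giving 3 syllables.
Between /o/ (V1) and /u/ (V2): /pbr/ splits as /p/ + /br/ (/br/ is the longest suffix that is a licit onset).
Between /u/ (V2) and /o/ (V3): /ttj/ — longest licit onset from the right is /tj/, leaving /t/ as coda.
Syllabification: top.brut.tjohz.
Mapping each syllable to C/V: /top/ → CVC, /brut/ → CCVC, /tjohz/ → CCVCC.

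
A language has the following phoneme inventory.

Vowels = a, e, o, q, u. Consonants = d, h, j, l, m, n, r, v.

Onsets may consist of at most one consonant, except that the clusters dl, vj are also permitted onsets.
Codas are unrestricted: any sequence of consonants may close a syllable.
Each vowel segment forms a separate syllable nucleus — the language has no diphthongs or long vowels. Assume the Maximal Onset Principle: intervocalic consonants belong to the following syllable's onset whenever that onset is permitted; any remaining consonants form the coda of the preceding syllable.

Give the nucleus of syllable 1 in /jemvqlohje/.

Nuclei (vowels): e, q, o, e → 4 syllables.
The first nucleus (vowel 1 from the left) is /e/.

e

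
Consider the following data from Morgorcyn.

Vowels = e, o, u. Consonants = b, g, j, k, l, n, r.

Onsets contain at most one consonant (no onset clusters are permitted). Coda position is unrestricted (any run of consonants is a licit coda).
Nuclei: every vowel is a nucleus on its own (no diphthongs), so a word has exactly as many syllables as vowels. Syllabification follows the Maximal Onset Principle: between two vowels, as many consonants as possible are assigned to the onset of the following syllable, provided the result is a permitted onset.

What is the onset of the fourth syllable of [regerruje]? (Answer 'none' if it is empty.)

Nuclei (vowels): e, e, u, e → 4 syllables.
V1 /e/ – V2 /e/: /g/ is a single consonant, so it becomes the next onset.
V2 /e/ – V3 /u/: cluster /rr/ — the longest permitted-onset suffix is /r/; onset = /r/, preceding coda = /r/.
V3 /u/ – V4 /e/: just /j/ — single C goes to the following onset.
So the parse is re.ger.ru.je.
Syllable 4 is /je/: onset /j/, nucleus /e/, coda ∅.

j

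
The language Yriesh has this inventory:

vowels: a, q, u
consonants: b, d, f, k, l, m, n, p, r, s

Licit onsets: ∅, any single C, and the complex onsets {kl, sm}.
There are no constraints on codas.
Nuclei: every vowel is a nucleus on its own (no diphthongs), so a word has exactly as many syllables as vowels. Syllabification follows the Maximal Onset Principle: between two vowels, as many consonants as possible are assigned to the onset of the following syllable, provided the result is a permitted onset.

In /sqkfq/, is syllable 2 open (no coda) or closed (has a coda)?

open

Nuclei (vowels): q, q → 2 syllables.
V1 /q/ – V2 /q/: /kf/ — longest licit onset from the right is /f/, leaving /k/ as coda.
Putting it together: sqk.fq.
Syllable 2 is /fq/; it ends in its nucleus with no coda, so it is open.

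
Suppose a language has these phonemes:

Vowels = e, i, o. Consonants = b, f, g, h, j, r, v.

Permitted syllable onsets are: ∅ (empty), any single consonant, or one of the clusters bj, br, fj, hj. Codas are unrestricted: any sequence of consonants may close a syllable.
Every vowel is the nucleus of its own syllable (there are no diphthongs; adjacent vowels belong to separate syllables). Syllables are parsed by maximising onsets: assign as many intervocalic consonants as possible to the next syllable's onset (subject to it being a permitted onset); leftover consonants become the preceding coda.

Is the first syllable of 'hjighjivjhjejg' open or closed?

Vowels present: i, i, e; each is a nucleus, giving 3 syllables.
Between /i/ (V1) and /i/ (V2): /ghj/ splits as /g/ + /hj/ (/hj/ is the longest suffix that is a licit onset).
Between /i/ (V2) and /e/ (V3): /vjhj/ — longest licit onset from the right is /hj/, leaving /vj/ as coda.
Putting it together: hjig.hjivj.hjejg.
Syllable 1 is /hjig/ with coda /g/, so it is closed.

closed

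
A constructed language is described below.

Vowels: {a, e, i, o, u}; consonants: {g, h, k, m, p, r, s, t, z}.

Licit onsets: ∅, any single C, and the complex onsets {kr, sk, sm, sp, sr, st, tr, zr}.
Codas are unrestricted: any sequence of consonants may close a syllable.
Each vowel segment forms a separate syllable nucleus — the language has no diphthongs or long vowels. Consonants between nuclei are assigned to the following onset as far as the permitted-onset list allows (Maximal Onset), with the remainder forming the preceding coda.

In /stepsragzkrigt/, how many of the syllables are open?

Vowels present: e, a, i; each is a nucleus, giving 3 syllables.
V1 /e/ – V2 /a/: cluster /psr/ — the longest permitted-onset suffix is /sr/; onset = /sr/, preceding coda = /p/.
V2 /a/ – V3 /i/: /gzkr/ splits as /gz/ + /kr/ (/kr/ is the longest suffix that is a licit onset).
Syllabification: step.sragz.krigt.
Classifying each syllable: /step/ (closed), /sragz/ (closed), /krigt/ (closed).
Open syllables: 0.

0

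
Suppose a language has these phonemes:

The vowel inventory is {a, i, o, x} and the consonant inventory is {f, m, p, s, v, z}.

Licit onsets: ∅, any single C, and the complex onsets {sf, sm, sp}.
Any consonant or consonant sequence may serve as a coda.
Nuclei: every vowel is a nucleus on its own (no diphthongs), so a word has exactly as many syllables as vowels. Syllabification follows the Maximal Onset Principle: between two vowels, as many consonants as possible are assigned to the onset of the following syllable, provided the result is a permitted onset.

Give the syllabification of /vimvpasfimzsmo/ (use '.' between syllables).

vimv.pa.sfimz.smo

The vowels are i, a, i, o — 4 nuclei, so 4 syllables.
σ1/σ2 boundary: cluster /mvp/ — the longest permitted-onset suffix is /p/; onset = /p/, preceding coda = /mv/.
σ2/σ3 boundary: /sf/ — entire cluster is a permitted onset → onset /sf/, coda ∅.
σ3/σ4 boundary: /mzsm/ — longest licit onset from the right is /sm/, leaving /mz/ as coda.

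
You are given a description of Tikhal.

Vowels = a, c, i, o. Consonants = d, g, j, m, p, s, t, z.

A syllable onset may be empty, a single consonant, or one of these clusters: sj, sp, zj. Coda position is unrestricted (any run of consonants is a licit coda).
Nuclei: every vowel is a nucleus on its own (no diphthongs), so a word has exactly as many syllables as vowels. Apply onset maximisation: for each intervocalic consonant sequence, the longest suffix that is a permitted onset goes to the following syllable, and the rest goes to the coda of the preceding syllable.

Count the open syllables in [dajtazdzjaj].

0

Vowels present: a, a, a; each is a nucleus, giving 3 syllables.
V1 /a/ – V2 /a/: /jt/; trying suffixes from longest down, /t/ is the first permitted one, so coda /j/ | onset /t/.
V2 /a/ – V3 /a/: cluster /zdzj/ — the longest permitted-onset suffix is /zj/; onset = /zj/, preceding coda = /zd/.
Putting it together: daj.tazd.zjaj.
Classifying each syllable: /daj/ (closed), /tazd/ (closed), /zjaj/ (closed).
Open syllables: 0.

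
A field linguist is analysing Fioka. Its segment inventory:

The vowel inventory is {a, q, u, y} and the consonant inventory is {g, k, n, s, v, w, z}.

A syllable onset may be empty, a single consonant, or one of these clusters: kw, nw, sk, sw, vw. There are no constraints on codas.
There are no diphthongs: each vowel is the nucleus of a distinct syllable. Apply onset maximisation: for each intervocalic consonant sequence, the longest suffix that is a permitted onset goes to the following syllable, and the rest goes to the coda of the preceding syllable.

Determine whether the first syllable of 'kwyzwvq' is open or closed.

Vowels present: y, q; each is a nucleus, giving 2 syllables.
Between /y/ (V1) and /q/ (V2): /zwv/ splits as /zw/ + /v/ (/v/ is the longest suffix that is a licit onset).
Result: kwyzw.vq.
Syllable 1 is /kwyzw/ with coda /zw/, so it is closed.

closed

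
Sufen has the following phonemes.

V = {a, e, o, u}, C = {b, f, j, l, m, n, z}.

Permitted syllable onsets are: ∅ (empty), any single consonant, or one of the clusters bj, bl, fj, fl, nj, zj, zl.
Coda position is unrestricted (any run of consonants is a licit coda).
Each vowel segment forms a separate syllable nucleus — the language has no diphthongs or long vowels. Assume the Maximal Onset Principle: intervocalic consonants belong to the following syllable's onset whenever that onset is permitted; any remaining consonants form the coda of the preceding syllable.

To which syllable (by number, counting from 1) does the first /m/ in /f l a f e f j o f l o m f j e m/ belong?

4

Vowels present: a, e, o, o, e; each is a nucleus, giving 5 syllables.
Between /a/ (V1) and /e/ (V2): /f/ → onset of the next syllable (single consonants are always licit onsets).
Between /e/ (V2) and /o/ (V3): /fj/ is a licit onset in full, so it all attaches to the next syllable.
Between /o/ (V3) and /o/ (V4): cluster /fl/ — /fl/ is itself a permitted onset, so the whole cluster goes right; preceding coda = ∅.
Between /o/ (V4) and /e/ (V5): /mfj/ — longest licit onset from the right is /fj/, leaving /m/ as coda.
Result: fla.fe.fjo.flom.fjem.
The first /m/ is in the coda of syllable 4 (/flom/).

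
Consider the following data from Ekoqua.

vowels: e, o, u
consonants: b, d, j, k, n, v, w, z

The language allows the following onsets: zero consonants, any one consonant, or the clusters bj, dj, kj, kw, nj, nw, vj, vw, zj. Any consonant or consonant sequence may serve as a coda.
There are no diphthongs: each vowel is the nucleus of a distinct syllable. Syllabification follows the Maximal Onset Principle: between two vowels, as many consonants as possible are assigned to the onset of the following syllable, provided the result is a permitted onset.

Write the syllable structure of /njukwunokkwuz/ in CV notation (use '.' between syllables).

CCV.CCV.CVC.CCVC

The vowels are u, u, o, u — 4 nuclei, so 4 syllables.
σ1/σ2 boundary: /kw/ is a licit onset in full, so it all attaches to the next syllable.
σ2/σ3 boundary: /n/ → onset of the next syllable (single consonants are always licit onsets).
σ3/σ4 boundary: /kkw/ splits as /k/ + /kw/ (/kw/ is the longest suffix that is a licit onset).
So the parse is nju.kwu.nok.kwuz.
Mapping each syllable to C/V: /nju/ → CCV, /kwu/ → CCV, /nok/ → CVC, /kwuz/ → CCVC.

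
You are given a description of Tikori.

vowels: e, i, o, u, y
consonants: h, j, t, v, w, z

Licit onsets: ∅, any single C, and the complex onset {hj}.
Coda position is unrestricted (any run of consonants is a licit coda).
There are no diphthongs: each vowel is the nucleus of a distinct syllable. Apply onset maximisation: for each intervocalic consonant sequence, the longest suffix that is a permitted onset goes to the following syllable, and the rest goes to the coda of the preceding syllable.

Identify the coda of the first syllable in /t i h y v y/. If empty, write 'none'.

The vowels are i, y, y — 3 nuclei, so 3 syllables.
/i…y/ gap (V1→V2): /h/ → onset of the next syllable (single consonants are always licit onsets).
/y…y/ gap (V2→V3): just /v/ — single C goes to the following onset.
So the parse is ti.hy.vy.
Syllable 1 is /ti/: onset /t/, nucleus /i/, coda ∅.

none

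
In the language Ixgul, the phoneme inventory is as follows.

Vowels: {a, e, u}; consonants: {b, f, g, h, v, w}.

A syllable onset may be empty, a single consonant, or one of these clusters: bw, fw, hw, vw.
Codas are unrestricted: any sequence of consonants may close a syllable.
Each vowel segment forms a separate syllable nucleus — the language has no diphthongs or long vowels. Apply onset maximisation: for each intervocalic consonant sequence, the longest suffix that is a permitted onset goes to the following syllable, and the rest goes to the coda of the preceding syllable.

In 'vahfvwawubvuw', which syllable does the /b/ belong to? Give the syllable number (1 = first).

The vowels are a, a, u, u — 4 nuclei, so 4 syllables.
V1 /a/ – V2 /a/: /hfvw/ splits as /hf/ + /vw/ (/vw/ is the longest suffix that is a licit onset).
V2 /a/ – V3 /u/: just /w/ — single C goes to the following onset.
V3 /u/ – V4 /u/: /bv/; trying suffixes from longest down, /v/ is the first permitted one, so coda /b/ | onset /v/.
Putting it together: vahf.vwa.wub.vuw.
The /b/ is in the coda of syllable 3 (/wub/).

3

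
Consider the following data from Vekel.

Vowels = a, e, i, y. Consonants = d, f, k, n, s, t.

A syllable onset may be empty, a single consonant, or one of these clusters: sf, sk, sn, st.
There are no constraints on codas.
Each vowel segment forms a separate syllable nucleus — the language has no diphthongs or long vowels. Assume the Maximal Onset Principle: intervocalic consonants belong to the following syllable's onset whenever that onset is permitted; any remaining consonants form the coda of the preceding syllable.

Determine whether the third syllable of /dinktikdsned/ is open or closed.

closed

Vowels present: i, i, e; each is a nucleus, giving 3 syllables.
V1 /i/ – V2 /i/: cluster /nkt/ — the longest permitted-onset suffix is /t/; onset = /t/, preceding coda = /nk/.
V2 /i/ – V3 /e/: /kdsn/; trying suffixes from longest down, /sn/ is the first permitted one, so coda /kd/ | onset /sn/.
Syllabification: dink.tikd.sned.
Syllable 3 is /sned/ with coda /d/, so it is closed.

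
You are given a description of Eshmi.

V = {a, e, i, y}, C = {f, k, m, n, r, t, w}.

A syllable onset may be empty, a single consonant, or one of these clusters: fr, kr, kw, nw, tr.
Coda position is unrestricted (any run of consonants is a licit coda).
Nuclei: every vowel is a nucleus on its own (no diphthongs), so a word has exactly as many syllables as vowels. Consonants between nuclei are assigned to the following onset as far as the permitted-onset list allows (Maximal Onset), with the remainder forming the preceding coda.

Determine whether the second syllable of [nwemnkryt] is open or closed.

Vowels present: e, y; each is a nucleus, giving 2 syllables.
/e…y/ gap (V1→V2): /mnkr/; trying suffixes from longest down, /kr/ is the first permitted one, so coda /mn/ | onset /kr/.
Result: nwemn.kryt.
Syllable 2 is /kryt/ with coda /t/, so it is closed.

closed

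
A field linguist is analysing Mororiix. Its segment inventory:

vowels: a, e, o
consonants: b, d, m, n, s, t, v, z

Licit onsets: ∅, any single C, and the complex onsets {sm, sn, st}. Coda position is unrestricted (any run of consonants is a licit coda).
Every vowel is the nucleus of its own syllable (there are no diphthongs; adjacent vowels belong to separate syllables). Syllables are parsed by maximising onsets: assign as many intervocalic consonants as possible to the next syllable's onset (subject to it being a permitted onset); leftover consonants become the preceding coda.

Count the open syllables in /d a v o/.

2

Vowels present: a, o; each is a nucleus, giving 2 syllables.
σ1/σ2 boundary: /v/ → onset of the next syllable (single consonants are always licit onsets).
Putting it together: da.vo.
Classifying each syllable: /da/ (open), /vo/ (open).
Open syllables: 2.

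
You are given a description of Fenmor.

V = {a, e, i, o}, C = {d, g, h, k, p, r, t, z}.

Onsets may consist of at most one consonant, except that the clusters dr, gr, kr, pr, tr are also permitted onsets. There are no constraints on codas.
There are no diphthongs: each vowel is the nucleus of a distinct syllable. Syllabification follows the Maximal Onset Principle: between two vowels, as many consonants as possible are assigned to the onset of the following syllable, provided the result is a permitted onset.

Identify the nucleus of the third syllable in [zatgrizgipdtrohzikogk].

The vowels are a, i, i, o, i, o — 6 nuclei, so 6 syllables.
The third nucleus (vowel 3 from the left) is /i/.

i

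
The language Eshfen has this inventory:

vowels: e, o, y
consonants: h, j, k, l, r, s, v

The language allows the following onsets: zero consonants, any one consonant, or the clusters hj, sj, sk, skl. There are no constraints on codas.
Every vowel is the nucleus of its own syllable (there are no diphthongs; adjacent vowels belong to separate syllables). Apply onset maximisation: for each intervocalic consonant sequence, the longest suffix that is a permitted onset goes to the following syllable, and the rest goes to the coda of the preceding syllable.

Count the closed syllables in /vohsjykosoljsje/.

Nuclei (vowels): o, y, o, o, e → 5 syllables.
/o…y/ gap (V1→V2): /hsj/ splits as /h/ + /sj/ (/sj/ is the longest suffix that is a licit onset).
/y…o/ gap (V2→V3): /k/ is a single consonant, so it becomes the next onset.
/o…o/ gap (V3→V4): just /s/ — single C goes to the following onset.
/o…e/ gap (V4→V5): /ljsj/; trying suffixes from longest down, /sj/ is the first permitted one, so coda /lj/ | onset /sj/.
Putting it together: voh.sjy.ko.solj.sje.
Classifying each syllable: /voh/ (closed), /sjy/ (open), /ko/ (open), /solj/ (closed), /sje/ (open).
Closed syllables: 2.

2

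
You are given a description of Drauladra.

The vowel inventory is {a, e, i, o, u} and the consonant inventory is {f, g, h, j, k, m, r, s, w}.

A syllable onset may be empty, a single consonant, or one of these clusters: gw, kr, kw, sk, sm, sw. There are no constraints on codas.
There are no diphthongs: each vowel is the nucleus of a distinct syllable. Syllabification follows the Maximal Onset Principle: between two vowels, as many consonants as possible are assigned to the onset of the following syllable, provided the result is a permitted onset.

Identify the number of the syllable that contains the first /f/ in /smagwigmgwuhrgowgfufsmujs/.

5

Vowels present: a, i, u, o, u, u; each is a nucleus, giving 6 syllables.
/a…i/ gap (V1→V2): /gw/ — entire cluster is a permitted onset → onset /gw/, coda ∅.
/i…u/ gap (V2→V3): /gmgw/; trying suffixes from longest down, /gw/ is the first permitted one, so coda /gm/ | onset /gw/.
/u…o/ gap (V3→V4): /hrg/ splits as /hr/ + /g/ (/g/ is the longest suffix that is a licit onset).
/o…u/ gap (V4→V5): /wgf/ splits as /wg/ + /f/ (/f/ is the longest suffix that is a licit onset).
/u…u/ gap (V5→V6): /fsm/; trying suffixes from longest down, /sm/ is the first permitted one, so coda /f/ | onset /sm/.
Syllabification: sma.gwigm.gwuhr.gowg.fuf.smujs.
The first /f/ is in the onset of syllable 5 (/fuf/).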